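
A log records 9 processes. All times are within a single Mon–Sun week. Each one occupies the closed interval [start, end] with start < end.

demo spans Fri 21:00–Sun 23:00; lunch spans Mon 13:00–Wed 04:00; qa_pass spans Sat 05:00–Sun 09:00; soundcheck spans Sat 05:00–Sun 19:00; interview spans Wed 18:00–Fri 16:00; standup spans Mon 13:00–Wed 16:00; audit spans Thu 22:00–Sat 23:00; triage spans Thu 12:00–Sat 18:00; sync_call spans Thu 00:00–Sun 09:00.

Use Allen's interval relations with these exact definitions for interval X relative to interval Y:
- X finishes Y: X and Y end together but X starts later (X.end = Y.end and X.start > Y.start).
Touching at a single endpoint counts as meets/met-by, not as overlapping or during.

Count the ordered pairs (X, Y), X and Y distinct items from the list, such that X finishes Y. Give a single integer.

1

Checking all 72 ordered pairs for relation 'finishes'; matching pairs in alphabetical order:
(qa_pass, sync_call): qa_pass finishes sync_call ✓
Count: 1.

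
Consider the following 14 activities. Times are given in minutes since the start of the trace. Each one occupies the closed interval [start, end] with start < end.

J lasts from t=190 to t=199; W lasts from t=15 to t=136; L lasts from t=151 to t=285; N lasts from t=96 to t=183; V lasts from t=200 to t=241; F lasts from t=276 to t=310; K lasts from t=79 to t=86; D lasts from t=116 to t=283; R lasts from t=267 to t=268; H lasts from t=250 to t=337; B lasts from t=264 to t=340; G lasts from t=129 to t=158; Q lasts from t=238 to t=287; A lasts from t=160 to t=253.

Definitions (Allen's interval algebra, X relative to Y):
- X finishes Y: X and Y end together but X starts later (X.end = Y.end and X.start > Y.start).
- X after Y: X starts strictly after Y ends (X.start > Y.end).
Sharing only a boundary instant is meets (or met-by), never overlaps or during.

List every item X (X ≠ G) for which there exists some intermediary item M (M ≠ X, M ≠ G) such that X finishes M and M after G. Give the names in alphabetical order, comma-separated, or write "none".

none

Target G = [t=129, t=158].
Intermediaries M with M after G: A, B, F, H, J, Q, R, V.
Via A — items with X finishes A: none.
Via B — items with X finishes B: none.
Via F — items with X finishes F: none.
Via H — items with X finishes H: none.
Via J — items with X finishes J: none.
Via Q — items with X finishes Q: none.
Via R — items with X finishes R: none.
Via V — items with X finishes V: none.
Union: none.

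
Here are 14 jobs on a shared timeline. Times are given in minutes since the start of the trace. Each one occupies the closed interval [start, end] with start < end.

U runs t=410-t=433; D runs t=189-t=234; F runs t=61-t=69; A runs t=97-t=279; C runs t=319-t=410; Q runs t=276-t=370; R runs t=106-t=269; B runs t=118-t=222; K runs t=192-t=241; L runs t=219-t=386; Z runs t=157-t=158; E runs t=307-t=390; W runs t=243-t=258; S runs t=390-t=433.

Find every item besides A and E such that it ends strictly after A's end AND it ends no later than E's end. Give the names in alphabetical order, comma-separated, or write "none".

Conditions: its end is strictly after A's end (X.end > t=279) AND its end is no later than E's end (X.end <= t=390).
B: end t=222 > t=279? ✗; end t=222 <= t=390? ✓ → no.
C: end t=410 > t=279? ✓; end t=410 <= t=390? ✗ → no.
D: end t=234 > t=279? ✗; end t=234 <= t=390? ✓ → no.
F: end t=69 > t=279? ✗; end t=69 <= t=390? ✓ → no.
K: end t=241 > t=279? ✗; end t=241 <= t=390? ✓ → no.
L: end t=386 > t=279? ✓; end t=386 <= t=390? ✓ → yes.
Q: end t=370 > t=279? ✓; end t=370 <= t=390? ✓ → yes.
R: end t=269 > t=279? ✗; end t=269 <= t=390? ✓ → no.
S: end t=433 > t=279? ✓; end t=433 <= t=390? ✗ → no.
U: end t=433 > t=279? ✓; end t=433 <= t=390? ✗ → no.
W: end t=258 > t=279? ✗; end t=258 <= t=390? ✓ → no.
Z: end t=158 > t=279? ✗; end t=158 <= t=390? ✓ → no.
Result: L, Q.

L, Q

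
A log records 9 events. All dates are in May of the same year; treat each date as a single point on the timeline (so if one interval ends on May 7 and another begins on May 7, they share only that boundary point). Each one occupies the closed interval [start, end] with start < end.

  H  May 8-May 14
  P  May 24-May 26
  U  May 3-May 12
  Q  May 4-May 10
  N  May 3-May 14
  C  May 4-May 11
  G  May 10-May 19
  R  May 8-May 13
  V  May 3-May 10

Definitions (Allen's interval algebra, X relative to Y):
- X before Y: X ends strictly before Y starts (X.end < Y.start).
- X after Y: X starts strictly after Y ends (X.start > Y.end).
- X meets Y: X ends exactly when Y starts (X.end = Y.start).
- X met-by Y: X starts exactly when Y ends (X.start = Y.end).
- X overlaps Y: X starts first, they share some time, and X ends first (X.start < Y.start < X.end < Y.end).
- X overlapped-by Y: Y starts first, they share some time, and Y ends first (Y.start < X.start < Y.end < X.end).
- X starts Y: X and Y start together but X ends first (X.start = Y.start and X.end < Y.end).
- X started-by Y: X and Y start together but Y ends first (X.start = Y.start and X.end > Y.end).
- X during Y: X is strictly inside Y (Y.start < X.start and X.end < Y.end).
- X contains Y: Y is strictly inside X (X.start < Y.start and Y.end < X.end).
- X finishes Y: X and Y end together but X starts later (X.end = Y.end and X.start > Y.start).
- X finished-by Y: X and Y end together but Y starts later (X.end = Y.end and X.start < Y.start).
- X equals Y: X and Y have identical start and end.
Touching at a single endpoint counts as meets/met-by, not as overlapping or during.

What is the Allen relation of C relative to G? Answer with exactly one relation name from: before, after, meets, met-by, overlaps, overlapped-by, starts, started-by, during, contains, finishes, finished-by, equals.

C = [May 4, May 11]; G = [May 10, May 19].
Compare endpoints: C.start < G.start, C.start < G.end, C.end > G.start, C.end < G.end.
That pattern is 'overlaps'.

overlaps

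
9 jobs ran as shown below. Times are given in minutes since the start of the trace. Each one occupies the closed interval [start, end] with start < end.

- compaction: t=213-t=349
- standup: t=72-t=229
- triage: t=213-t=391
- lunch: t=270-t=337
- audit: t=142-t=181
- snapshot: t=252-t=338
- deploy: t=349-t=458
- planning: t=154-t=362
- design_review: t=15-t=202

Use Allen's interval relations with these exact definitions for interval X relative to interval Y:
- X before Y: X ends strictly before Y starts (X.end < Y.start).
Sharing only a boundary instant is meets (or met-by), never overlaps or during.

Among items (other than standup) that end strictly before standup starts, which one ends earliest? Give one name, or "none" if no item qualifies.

none

Target standup = [t=72, t=229].
audit [t=142, t=181] → during → excluded.
compaction [t=213, t=349] → overlapped-by → excluded.
deploy [t=349, t=458] → after → excluded.
design_review [t=15, t=202] → overlaps → excluded.
lunch [t=270, t=337] → after → excluded.
planning [t=154, t=362] → overlapped-by → excluded.
snapshot [t=252, t=338] → after → excluded.
triage [t=213, t=391] → overlapped-by → excluded.
No candidates → none.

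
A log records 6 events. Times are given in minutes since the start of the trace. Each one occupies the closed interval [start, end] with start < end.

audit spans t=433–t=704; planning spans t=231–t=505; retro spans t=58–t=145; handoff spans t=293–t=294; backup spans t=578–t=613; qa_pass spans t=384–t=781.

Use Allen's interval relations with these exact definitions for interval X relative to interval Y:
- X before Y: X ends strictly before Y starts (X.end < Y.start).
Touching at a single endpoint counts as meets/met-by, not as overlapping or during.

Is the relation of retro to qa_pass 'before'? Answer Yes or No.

Yes

retro = [t=58, t=145], qa_pass = [t=384, t=781].
Actual relation of retro to qa_pass: before.
Asked whether 'before' holds → Yes.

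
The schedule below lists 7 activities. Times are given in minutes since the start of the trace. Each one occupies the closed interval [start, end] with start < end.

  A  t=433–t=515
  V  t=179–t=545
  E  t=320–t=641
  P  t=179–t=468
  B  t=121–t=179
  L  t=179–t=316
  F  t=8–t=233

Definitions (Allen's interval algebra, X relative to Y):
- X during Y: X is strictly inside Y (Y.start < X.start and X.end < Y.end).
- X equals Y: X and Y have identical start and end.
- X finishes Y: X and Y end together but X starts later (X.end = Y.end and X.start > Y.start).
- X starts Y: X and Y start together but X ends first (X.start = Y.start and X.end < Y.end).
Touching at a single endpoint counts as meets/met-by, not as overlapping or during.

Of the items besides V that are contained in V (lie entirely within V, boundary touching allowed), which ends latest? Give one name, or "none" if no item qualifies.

Target V = [t=179, t=545].
A [t=433, t=515] → during → candidate.
B [t=121, t=179] → meets → excluded.
E [t=320, t=641] → overlapped-by → excluded.
F [t=8, t=233] → overlaps → excluded.
L [t=179, t=316] → starts → candidate.
P [t=179, t=468] → starts → candidate.
Among candidates, latest end is t=515 → A.

A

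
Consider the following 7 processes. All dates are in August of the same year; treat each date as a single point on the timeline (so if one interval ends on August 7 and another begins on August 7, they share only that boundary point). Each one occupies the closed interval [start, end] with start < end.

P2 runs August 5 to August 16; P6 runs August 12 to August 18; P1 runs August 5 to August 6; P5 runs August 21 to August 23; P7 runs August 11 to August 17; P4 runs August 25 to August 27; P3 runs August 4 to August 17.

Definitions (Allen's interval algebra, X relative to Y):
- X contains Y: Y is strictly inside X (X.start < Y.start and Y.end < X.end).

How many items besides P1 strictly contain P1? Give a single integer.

1

Target P1 = [August 5, August 6].
P2 [August 5, August 16] → started-by → no.
P3 [August 4, August 17] → contains → counts.
P4 [August 25, August 27] → after → no.
P5 [August 21, August 23] → after → no.
P6 [August 12, August 18] → after → no.
P7 [August 11, August 17] → after → no.
Total: 1.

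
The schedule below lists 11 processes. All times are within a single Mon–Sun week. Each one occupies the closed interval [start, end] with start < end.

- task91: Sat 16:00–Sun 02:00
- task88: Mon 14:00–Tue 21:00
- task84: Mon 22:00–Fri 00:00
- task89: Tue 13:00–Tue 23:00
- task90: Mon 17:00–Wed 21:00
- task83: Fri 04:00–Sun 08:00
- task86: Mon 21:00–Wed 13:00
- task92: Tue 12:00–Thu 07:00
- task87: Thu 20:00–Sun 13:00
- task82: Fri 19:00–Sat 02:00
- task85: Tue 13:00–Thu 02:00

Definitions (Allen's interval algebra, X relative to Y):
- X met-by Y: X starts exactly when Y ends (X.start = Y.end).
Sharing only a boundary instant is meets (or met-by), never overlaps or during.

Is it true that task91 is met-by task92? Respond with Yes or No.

No

task91 = [Sat 16:00, Sun 02:00], task92 = [Tue 12:00, Thu 07:00].
Actual relation of task91 to task92: after.
Asked whether 'met-by' holds → No.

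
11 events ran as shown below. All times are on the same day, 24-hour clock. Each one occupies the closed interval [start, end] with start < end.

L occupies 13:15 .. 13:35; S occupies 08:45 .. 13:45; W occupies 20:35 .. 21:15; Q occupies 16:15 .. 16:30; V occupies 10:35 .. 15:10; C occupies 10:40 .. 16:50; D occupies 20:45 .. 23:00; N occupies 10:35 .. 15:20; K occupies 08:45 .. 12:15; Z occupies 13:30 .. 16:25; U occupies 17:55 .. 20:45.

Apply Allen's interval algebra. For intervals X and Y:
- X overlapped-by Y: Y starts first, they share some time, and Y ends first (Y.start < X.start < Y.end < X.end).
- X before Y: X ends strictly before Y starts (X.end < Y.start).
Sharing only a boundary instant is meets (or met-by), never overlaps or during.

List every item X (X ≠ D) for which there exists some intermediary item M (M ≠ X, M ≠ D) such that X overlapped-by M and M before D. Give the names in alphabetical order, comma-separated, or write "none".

C, N, Q, V, Z

Target D = [20:45, 23:00].
Intermediaries M with M before D: C, K, L, N, Q, S, V, Z.
Via C — items with X overlapped-by C: none.
Via K — items with X overlapped-by K: C, N, V.
Via L — items with X overlapped-by L: Z.
Via N — items with X overlapped-by N: C, Z.
Via Q — items with X overlapped-by Q: none.
Via S — items with X overlapped-by S: C, N, V, Z.
Via V — items with X overlapped-by V: C, Z.
Via Z — items with X overlapped-by Z: Q.
Union: C, N, Q, V, Z.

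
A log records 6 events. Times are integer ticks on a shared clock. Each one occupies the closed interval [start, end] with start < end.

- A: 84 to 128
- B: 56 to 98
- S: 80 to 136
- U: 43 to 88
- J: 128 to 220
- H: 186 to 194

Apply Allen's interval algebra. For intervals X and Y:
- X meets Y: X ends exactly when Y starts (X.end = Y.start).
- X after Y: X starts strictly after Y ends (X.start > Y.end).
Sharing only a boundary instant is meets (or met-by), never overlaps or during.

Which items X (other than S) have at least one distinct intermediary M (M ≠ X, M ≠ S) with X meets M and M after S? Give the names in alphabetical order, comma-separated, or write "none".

none

Target S = [80, 136].
Intermediaries M with M after S: H.
Via H — items with X meets H: none.
Union: none.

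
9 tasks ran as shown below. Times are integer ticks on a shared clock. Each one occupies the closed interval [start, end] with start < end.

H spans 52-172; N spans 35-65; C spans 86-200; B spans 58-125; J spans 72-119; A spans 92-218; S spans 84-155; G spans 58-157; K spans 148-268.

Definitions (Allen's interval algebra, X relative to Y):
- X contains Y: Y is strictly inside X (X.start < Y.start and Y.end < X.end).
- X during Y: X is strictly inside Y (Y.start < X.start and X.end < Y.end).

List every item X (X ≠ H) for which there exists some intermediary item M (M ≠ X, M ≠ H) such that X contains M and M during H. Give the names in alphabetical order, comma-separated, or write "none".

Target H = [52, 172].
Intermediaries M with M during H: B, G, J, S.
Via B — items with X contains B: none.
Via G — items with X contains G: none.
Via J — items with X contains J: B, G.
Via S — items with X contains S: G.
Union: B, G.

B, G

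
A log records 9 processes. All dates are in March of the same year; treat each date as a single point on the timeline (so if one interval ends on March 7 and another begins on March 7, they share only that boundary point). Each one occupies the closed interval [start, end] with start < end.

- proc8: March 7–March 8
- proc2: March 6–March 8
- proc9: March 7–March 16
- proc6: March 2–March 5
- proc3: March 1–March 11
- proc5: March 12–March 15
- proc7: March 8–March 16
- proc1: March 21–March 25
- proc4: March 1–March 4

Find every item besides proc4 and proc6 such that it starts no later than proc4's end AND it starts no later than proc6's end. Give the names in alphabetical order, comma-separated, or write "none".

proc3

Conditions: its start is no later than proc4's end (X.start <= March 4) AND its start is no later than proc6's end (X.start <= March 5).
proc1: start March 21 <= March 4? ✗; start March 21 <= March 5? ✗ → no.
proc2: start March 6 <= March 4? ✗; start March 6 <= March 5? ✗ → no.
proc3: start March 1 <= March 4? ✓; start March 1 <= March 5? ✓ → yes.
proc5: start March 12 <= March 4? ✗; start March 12 <= March 5? ✗ → no.
proc7: start March 8 <= March 4? ✗; start March 8 <= March 5? ✗ → no.
proc8: start March 7 <= March 4? ✗; start March 7 <= March 5? ✗ → no.
proc9: start March 7 <= March 4? ✗; start March 7 <= March 5? ✗ → no.
Result: proc3.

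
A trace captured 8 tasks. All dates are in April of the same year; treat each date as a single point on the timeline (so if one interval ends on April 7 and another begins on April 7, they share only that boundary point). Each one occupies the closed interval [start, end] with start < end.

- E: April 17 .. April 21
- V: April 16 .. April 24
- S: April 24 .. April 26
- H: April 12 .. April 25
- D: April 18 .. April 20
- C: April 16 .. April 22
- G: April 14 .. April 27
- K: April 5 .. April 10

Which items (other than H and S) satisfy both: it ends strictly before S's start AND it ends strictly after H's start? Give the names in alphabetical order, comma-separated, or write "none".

C, D, E

Conditions: its end is strictly before S's start (X.end < April 24) AND its end is strictly after H's start (X.end > April 12).
C: end April 22 < April 24? ✓; end April 22 > April 12? ✓ → yes.
D: end April 20 < April 24? ✓; end April 20 > April 12? ✓ → yes.
E: end April 21 < April 24? ✓; end April 21 > April 12? ✓ → yes.
G: end April 27 < April 24? ✗; end April 27 > April 12? ✓ → no.
K: end April 10 < April 24? ✓; end April 10 > April 12? ✗ → no.
V: end April 24 < April 24? ✗; end April 24 > April 12? ✓ → no.
Result: C, D, E.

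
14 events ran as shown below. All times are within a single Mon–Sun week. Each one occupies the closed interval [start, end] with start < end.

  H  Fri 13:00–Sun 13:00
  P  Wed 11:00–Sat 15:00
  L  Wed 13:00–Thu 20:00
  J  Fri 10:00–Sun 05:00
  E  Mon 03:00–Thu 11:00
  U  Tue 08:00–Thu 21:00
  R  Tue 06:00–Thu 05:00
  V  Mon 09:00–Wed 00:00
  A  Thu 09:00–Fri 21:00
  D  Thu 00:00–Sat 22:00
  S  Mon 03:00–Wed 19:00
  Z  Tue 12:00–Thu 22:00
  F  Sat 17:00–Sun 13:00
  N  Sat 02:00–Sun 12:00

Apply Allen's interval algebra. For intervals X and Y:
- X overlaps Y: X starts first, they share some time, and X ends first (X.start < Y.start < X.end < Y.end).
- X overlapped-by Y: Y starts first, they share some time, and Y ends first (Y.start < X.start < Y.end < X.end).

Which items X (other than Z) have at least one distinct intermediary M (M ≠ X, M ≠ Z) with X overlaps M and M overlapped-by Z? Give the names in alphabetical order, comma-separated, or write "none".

Target Z = [Tue 12:00, Thu 22:00].
Intermediaries M with M overlapped-by Z: A, D, P.
Via A — items with X overlaps A: E, L, U.
Via D — items with X overlaps D: E, L, P, R, U.
Via P — items with X overlaps P: E, R, S, U.
Union: E, L, P, R, S, U.

E, L, P, R, S, U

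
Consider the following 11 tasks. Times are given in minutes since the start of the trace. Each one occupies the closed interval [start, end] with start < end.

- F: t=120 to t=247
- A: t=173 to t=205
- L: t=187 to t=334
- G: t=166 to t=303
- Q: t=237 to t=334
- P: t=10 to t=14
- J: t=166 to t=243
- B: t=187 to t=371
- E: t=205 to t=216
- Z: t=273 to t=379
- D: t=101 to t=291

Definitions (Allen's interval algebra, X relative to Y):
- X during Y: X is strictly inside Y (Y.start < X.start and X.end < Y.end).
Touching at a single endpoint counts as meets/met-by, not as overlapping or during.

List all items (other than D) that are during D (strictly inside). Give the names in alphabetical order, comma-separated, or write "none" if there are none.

A, E, F, J

Target D = [t=101, t=291].
A [t=173, t=205] → during → yes.
B [t=187, t=371] → overlapped-by → no.
E [t=205, t=216] → during → yes.
F [t=120, t=247] → during → yes.
G [t=166, t=303] → overlapped-by → no.
J [t=166, t=243] → during → yes.
L [t=187, t=334] → overlapped-by → no.
P [t=10, t=14] → before → no.
Q [t=237, t=334] → overlapped-by → no.
Z [t=273, t=379] → overlapped-by → no.
Result: A, E, F, J.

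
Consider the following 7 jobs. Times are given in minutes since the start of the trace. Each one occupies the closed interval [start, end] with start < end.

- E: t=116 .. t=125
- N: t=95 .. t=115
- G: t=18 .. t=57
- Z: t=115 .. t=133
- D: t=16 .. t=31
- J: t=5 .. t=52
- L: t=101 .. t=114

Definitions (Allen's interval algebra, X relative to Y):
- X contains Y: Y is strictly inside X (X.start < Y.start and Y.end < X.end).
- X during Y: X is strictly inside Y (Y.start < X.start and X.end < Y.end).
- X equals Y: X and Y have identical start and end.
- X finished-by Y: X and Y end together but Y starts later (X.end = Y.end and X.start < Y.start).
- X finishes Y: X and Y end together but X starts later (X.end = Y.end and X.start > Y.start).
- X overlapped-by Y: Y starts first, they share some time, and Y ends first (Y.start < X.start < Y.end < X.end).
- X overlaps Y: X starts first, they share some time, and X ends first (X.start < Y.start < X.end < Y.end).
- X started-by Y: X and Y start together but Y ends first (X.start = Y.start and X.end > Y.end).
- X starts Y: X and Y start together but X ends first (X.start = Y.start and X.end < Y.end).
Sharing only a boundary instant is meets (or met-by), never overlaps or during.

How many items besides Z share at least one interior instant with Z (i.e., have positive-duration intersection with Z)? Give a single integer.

Target Z = [t=115, t=133].
D [t=16, t=31] → before → no.
E [t=116, t=125] → during → counts.
G [t=18, t=57] → before → no.
J [t=5, t=52] → before → no.
L [t=101, t=114] → before → no.
N [t=95, t=115] → meets → no.
Total: 1.

1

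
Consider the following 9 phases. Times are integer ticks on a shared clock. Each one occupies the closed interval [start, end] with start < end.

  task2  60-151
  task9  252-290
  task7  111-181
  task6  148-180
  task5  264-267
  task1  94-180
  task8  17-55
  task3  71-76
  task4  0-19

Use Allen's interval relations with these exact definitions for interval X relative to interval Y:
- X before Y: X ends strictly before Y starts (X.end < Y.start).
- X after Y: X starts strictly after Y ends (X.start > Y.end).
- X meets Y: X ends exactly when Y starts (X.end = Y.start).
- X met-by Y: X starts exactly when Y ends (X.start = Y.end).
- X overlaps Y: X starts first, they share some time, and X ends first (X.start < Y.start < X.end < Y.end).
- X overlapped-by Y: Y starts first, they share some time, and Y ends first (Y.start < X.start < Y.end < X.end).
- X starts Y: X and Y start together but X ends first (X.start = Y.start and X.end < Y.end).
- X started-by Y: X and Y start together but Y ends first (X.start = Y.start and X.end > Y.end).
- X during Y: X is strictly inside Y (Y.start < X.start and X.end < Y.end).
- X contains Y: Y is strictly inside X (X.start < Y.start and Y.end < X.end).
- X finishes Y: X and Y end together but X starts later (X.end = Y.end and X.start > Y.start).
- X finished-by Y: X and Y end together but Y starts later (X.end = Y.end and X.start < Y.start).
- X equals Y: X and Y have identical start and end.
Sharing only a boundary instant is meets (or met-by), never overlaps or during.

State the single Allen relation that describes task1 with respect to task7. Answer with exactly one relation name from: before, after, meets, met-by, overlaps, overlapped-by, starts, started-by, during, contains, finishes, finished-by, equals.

overlaps

task1 = [94, 180]; task7 = [111, 181].
Compare endpoints: task1.start < task7.start, task1.start < task7.end, task1.end > task7.start, task1.end < task7.end.
That pattern is 'overlaps'.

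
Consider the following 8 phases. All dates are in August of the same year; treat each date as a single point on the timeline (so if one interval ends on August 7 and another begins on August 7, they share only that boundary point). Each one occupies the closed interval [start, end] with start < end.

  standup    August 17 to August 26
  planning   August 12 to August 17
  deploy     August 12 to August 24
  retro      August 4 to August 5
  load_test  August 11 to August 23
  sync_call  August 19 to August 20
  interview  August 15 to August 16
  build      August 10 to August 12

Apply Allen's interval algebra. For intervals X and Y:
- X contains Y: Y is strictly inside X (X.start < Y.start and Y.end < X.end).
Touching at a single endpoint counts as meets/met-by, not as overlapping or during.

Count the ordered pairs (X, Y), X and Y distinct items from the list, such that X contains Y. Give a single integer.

Checking all 56 ordered pairs for relation 'contains'; matching pairs in alphabetical order:
(deploy, interview): deploy contains interview ✓
(deploy, sync_call): deploy contains sync_call ✓
(load_test, interview): load_test contains interview ✓
(load_test, planning): load_test contains planning ✓
(load_test, sync_call): load_test contains sync_call ✓
(planning, interview): planning contains interview ✓
(standup, sync_call): standup contains sync_call ✓
Count: 7.

7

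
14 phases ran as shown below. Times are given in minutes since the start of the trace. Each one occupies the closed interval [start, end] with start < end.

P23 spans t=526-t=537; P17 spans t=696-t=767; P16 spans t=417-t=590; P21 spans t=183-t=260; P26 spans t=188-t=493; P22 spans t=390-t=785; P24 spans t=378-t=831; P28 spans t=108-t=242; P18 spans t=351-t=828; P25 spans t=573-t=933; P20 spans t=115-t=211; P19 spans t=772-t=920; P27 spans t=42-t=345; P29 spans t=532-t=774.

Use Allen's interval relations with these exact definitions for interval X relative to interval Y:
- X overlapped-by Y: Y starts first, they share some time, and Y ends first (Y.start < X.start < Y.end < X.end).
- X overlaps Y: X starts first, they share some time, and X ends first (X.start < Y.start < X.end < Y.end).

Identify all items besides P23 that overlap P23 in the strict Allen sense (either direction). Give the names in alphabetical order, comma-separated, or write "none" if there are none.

Target P23 = [t=526, t=537].
P16 [t=417, t=590] → contains → no.
P17 [t=696, t=767] → after → no.
P18 [t=351, t=828] → contains → no.
P19 [t=772, t=920] → after → no.
P20 [t=115, t=211] → before → no.
P21 [t=183, t=260] → before → no.
P22 [t=390, t=785] → contains → no.
P24 [t=378, t=831] → contains → no.
P25 [t=573, t=933] → after → no.
P26 [t=188, t=493] → before → no.
P27 [t=42, t=345] → before → no.
P28 [t=108, t=242] → before → no.
P29 [t=532, t=774] → overlapped-by → yes.
Result: P29.

P29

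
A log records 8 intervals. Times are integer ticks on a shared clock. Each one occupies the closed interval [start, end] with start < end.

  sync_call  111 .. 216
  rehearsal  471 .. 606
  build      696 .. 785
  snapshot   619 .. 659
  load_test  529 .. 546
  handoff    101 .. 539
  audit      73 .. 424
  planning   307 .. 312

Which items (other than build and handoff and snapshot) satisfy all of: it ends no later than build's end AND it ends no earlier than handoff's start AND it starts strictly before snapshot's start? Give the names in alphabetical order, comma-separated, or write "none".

audit, load_test, planning, rehearsal, sync_call

Conditions: its end is no later than build's end (X.end <= 785) AND its end is no earlier than handoff's start (X.end >= 101) AND its start is strictly before snapshot's start (X.start < 619).
audit: end 424 <= 785? ✓; end 424 >= 101? ✓; start 73 < 619? ✓ → yes.
load_test: end 546 <= 785? ✓; end 546 >= 101? ✓; start 529 < 619? ✓ → yes.
planning: end 312 <= 785? ✓; end 312 >= 101? ✓; start 307 < 619? ✓ → yes.
rehearsal: end 606 <= 785? ✓; end 606 >= 101? ✓; start 471 < 619? ✓ → yes.
sync_call: end 216 <= 785? ✓; end 216 >= 101? ✓; start 111 < 619? ✓ → yes.
Result: audit, load_test, planning, rehearsal, sync_call.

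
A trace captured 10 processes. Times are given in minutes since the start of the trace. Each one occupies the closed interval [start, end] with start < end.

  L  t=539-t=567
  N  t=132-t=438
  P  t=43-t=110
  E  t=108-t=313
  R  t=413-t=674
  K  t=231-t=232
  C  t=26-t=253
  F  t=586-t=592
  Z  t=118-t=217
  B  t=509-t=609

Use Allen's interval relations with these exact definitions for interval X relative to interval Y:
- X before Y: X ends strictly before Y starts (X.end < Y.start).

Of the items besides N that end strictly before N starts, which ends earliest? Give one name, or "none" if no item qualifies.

P

Target N = [t=132, t=438].
B [t=509, t=609] → after → excluded.
C [t=26, t=253] → overlaps → excluded.
E [t=108, t=313] → overlaps → excluded.
F [t=586, t=592] → after → excluded.
K [t=231, t=232] → during → excluded.
L [t=539, t=567] → after → excluded.
P [t=43, t=110] → before → candidate.
R [t=413, t=674] → overlapped-by → excluded.
Z [t=118, t=217] → overlaps → excluded.
Among candidates, earliest end is t=110 → P.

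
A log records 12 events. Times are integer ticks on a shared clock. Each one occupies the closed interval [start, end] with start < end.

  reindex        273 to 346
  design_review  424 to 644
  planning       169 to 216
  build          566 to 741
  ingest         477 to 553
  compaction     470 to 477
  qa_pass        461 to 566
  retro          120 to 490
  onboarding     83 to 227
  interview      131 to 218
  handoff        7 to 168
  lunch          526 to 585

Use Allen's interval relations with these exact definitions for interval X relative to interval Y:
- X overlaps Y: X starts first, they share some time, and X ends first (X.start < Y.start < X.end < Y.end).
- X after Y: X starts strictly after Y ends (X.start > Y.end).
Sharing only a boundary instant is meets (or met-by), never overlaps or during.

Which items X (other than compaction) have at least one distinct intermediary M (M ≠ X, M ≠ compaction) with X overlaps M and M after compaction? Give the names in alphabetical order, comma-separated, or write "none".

Target compaction = [470, 477].
Intermediaries M with M after compaction: build, lunch.
Via build — items with X overlaps build: design_review, lunch.
Via lunch — items with X overlaps lunch: ingest, qa_pass.
Union: design_review, ingest, lunch, qa_pass.

design_review, ingest, lunch, qa_pass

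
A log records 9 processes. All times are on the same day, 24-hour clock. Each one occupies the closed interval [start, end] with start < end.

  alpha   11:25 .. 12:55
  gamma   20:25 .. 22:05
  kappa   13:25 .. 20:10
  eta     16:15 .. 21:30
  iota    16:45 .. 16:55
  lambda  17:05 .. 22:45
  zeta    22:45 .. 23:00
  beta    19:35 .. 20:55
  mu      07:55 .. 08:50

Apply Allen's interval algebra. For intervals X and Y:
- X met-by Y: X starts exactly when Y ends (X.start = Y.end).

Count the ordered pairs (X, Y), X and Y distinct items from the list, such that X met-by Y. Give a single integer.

Checking all 72 ordered pairs for relation 'met-by'; matching pairs in alphabetical order:
(zeta, lambda): zeta met-by lambda ✓
Count: 1.

1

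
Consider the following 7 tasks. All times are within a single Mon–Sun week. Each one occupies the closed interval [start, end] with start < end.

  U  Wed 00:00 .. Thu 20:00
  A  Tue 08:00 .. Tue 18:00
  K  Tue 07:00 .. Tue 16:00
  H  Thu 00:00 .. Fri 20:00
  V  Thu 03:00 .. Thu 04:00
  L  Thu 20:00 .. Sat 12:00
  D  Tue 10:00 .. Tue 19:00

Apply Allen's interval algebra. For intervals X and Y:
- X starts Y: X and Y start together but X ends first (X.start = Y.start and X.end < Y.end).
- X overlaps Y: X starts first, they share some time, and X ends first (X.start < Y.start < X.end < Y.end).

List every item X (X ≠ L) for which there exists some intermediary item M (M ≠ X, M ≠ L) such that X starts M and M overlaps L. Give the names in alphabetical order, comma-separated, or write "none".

Target L = [Thu 20:00, Sat 12:00].
Intermediaries M with M overlaps L: H.
Via H — items with X starts H: none.
Union: none.

none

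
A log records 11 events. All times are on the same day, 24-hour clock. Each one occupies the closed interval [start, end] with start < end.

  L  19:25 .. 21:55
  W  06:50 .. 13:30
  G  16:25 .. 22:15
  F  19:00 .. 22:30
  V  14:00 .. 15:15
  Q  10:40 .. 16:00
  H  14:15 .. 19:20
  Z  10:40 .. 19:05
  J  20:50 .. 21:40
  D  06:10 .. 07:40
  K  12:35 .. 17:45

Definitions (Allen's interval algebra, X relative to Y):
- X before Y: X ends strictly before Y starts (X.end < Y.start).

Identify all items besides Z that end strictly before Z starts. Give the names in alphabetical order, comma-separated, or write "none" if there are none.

D

Target Z = [10:40, 19:05].
D [06:10, 07:40] → before → yes.
F [19:00, 22:30] → overlapped-by → no.
G [16:25, 22:15] → overlapped-by → no.
H [14:15, 19:20] → overlapped-by → no.
J [20:50, 21:40] → after → no.
K [12:35, 17:45] → during → no.
L [19:25, 21:55] → after → no.
Q [10:40, 16:00] → starts → no.
V [14:00, 15:15] → during → no.
W [06:50, 13:30] → overlaps → no.
Result: D.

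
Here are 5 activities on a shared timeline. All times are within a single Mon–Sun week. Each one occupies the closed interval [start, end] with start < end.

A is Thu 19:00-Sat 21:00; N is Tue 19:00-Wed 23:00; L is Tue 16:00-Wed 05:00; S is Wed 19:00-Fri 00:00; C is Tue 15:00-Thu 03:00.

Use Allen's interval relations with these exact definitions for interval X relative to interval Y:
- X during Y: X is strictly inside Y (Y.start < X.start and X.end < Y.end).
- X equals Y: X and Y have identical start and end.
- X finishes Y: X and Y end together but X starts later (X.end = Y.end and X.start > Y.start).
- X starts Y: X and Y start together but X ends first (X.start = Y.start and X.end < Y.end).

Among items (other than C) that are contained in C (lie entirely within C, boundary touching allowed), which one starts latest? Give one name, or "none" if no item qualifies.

Target C = [Tue 15:00, Thu 03:00].
A [Thu 19:00, Sat 21:00] → after → excluded.
L [Tue 16:00, Wed 05:00] → during → candidate.
N [Tue 19:00, Wed 23:00] → during → candidate.
S [Wed 19:00, Fri 00:00] → overlapped-by → excluded.
Among candidates, latest start is Tue 19:00 → N.

N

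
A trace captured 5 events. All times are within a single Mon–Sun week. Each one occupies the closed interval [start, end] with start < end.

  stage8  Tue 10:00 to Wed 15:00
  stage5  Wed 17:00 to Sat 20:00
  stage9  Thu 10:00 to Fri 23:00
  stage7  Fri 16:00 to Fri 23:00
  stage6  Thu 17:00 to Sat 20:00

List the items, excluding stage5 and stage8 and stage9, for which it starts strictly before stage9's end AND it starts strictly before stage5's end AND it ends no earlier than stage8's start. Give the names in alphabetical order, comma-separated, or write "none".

stage6, stage7

Conditions: its start is strictly before stage9's end (X.start < Fri 23:00) AND its start is strictly before stage5's end (X.start < Sat 20:00) AND its end is no earlier than stage8's start (X.end >= Tue 10:00).
stage6: start Thu 17:00 < Fri 23:00? ✓; start Thu 17:00 < Sat 20:00? ✓; end Sat 20:00 >= Tue 10:00? ✓ → yes.
stage7: start Fri 16:00 < Fri 23:00? ✓; start Fri 16:00 < Sat 20:00? ✓; end Fri 23:00 >= Tue 10:00? ✓ → yes.
Result: stage6, stage7.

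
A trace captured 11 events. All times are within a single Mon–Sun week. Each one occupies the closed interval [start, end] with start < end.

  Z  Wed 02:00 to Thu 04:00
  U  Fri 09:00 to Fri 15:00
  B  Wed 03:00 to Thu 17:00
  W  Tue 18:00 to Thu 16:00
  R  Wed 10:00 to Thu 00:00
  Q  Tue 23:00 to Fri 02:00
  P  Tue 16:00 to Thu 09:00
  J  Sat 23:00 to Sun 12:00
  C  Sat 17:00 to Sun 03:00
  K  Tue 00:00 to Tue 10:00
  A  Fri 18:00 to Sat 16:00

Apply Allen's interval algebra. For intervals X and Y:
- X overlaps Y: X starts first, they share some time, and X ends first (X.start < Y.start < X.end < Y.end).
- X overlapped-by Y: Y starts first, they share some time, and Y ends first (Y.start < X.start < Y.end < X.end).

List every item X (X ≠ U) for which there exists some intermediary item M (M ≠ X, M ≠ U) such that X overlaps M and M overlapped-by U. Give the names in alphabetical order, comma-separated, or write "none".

Target U = [Fri 09:00, Fri 15:00].
Intermediaries M with M overlapped-by U: none.
Union: none.

none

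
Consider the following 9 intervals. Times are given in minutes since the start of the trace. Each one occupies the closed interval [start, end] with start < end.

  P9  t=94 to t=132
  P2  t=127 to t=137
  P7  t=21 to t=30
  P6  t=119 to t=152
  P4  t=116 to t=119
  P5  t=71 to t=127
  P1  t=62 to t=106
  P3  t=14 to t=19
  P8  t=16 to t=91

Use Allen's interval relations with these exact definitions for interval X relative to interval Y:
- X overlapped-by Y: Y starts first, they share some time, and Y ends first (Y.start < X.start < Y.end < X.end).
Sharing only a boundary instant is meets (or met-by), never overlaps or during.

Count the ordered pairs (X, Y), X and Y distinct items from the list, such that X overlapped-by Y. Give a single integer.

Checking all 72 ordered pairs for relation 'overlapped-by'; matching pairs in alphabetical order:
(P1, P8): P1 overlapped-by P8 ✓
(P2, P9): P2 overlapped-by P9 ✓
(P5, P1): P5 overlapped-by P1 ✓
(P5, P8): P5 overlapped-by P8 ✓
(P6, P5): P6 overlapped-by P5 ✓
(P6, P9): P6 overlapped-by P9 ✓
(P8, P3): P8 overlapped-by P3 ✓
(P9, P1): P9 overlapped-by P1 ✓
(P9, P5): P9 overlapped-by P5 ✓
Count: 9.

9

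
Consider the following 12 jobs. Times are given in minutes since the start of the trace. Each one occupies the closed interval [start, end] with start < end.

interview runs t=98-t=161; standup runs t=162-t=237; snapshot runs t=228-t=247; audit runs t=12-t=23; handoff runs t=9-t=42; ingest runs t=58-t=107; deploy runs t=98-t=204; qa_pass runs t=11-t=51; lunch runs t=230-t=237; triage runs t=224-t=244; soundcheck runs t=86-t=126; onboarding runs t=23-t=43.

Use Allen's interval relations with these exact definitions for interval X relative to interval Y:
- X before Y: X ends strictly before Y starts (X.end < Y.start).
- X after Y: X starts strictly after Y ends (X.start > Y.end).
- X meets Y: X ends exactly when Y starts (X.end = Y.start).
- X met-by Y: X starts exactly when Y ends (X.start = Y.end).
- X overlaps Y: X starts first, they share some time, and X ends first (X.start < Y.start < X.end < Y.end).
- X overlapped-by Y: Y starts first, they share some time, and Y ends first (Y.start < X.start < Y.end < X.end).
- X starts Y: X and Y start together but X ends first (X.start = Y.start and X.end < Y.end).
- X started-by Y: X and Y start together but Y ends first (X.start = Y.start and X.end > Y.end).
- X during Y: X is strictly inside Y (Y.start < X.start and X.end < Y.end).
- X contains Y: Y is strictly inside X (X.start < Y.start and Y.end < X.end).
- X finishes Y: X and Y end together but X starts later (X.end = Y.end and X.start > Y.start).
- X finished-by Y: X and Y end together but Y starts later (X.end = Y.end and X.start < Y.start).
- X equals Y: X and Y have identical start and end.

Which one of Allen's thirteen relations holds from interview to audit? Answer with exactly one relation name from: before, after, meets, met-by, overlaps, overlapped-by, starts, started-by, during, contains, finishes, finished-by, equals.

interview = [t=98, t=161]; audit = [t=12, t=23].
Compare endpoints: interview.start > audit.start, interview.start > audit.end, interview.end > audit.start, interview.end > audit.end.
That pattern is 'after'.

after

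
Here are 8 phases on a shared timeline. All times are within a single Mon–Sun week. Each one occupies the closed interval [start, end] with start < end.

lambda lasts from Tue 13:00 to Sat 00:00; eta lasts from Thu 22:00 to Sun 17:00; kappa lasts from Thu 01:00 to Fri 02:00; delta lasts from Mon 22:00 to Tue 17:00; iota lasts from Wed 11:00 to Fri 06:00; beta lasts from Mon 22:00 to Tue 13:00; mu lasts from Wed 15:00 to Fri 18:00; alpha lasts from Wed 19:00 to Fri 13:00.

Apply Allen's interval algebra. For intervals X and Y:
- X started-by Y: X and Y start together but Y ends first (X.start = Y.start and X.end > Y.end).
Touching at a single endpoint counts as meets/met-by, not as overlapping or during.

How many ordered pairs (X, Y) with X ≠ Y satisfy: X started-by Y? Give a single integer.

1

Checking all 56 ordered pairs for relation 'started-by'; matching pairs in alphabetical order:
(delta, beta): delta started-by beta ✓
Count: 1.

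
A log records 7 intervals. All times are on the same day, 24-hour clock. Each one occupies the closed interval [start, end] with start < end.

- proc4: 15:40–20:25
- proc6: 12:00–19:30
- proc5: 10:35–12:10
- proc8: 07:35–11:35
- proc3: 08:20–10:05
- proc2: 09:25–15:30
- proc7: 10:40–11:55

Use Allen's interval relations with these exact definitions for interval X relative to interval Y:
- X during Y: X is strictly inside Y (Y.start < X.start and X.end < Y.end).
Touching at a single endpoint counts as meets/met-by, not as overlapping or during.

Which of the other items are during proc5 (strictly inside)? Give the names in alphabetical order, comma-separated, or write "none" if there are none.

Target proc5 = [10:35, 12:10].
proc2 [09:25, 15:30] → contains → no.
proc3 [08:20, 10:05] → before → no.
proc4 [15:40, 20:25] → after → no.
proc6 [12:00, 19:30] → overlapped-by → no.
proc7 [10:40, 11:55] → during → yes.
proc8 [07:35, 11:35] → overlaps → no.
Result: proc7.

proc7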